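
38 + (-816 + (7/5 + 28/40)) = -7759/10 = -775.90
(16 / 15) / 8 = 2 / 15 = 0.13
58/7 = 8.29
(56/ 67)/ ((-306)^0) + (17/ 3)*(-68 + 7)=-69311/ 201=-344.83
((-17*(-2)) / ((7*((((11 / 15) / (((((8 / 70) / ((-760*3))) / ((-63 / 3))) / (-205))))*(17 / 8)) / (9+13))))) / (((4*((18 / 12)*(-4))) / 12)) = 0.00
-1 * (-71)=71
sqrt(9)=3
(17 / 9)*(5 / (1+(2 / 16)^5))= 2785280 / 294921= 9.44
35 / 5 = 7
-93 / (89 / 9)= -837 / 89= -9.40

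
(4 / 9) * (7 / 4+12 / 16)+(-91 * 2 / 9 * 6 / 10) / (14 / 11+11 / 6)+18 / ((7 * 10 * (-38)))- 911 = -2242333031 / 2453850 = -913.80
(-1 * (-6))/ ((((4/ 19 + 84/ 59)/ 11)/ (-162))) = -2996433/ 458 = -6542.43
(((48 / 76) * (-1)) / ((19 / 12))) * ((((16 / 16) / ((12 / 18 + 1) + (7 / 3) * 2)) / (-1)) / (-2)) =-216 / 6859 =-0.03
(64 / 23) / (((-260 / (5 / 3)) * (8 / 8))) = -16 / 897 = -0.02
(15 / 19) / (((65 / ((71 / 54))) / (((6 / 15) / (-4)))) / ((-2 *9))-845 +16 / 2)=-0.00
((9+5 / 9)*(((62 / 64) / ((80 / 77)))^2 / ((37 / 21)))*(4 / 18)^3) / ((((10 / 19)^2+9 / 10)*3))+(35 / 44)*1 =53784405191657 / 66391592509440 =0.81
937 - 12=925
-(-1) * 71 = 71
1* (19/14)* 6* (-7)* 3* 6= -1026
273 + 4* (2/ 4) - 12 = 263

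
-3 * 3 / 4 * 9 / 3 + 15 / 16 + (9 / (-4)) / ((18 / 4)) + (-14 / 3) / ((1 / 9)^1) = -773 / 16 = -48.31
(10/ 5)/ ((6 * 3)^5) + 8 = 7558273/ 944784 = 8.00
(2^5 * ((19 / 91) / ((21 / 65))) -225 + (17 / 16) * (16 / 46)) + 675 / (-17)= -28009237 / 114954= -243.66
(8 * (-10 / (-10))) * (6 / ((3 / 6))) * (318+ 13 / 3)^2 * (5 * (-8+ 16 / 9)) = -310311016.30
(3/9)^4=1/81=0.01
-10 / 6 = -5 / 3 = -1.67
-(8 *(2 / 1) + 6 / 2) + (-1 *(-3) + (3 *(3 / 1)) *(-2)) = -34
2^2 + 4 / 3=16 / 3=5.33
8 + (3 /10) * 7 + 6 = 161 /10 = 16.10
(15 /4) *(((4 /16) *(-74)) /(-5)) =111 /8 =13.88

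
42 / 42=1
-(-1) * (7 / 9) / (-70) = -1 / 90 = -0.01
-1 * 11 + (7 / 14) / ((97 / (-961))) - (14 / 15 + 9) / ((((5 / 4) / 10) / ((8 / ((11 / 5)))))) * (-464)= 858290441 / 6402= 134065.99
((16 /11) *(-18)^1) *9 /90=-144 /55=-2.62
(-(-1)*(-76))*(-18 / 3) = 456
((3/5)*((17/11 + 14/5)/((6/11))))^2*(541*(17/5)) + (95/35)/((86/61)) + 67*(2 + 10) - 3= 161148899187/3762500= 42830.27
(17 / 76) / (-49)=-17 / 3724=-0.00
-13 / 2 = -6.50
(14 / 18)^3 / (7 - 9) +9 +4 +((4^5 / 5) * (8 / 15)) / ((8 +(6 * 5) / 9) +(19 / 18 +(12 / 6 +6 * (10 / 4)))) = 317794091 / 19282050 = 16.48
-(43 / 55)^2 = -1849 / 3025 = -0.61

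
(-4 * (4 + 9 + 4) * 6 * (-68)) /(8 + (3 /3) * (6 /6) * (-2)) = 4624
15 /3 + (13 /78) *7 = 37 /6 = 6.17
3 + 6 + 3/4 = 39/4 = 9.75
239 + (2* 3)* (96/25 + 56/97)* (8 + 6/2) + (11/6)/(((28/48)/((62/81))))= 732791189/1374975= 532.95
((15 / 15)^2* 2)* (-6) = -12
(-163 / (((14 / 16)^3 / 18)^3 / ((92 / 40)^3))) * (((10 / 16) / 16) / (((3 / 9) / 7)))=-4547993221988352 / 144120025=-31556983.30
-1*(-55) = 55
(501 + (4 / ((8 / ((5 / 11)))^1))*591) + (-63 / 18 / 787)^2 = 17313841565 / 27252236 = 635.32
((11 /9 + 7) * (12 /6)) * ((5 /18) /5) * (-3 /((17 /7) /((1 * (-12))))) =2072 /153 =13.54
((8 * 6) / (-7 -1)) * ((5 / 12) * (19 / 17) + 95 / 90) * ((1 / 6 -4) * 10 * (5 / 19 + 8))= 884695 / 306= 2891.16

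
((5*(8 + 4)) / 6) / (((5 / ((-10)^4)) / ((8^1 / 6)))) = 80000 / 3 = 26666.67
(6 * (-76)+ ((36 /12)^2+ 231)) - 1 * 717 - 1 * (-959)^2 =-920614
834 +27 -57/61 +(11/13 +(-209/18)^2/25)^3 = 78551185436462945797/71222128497000000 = 1102.90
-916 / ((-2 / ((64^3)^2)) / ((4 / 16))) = 7868380086272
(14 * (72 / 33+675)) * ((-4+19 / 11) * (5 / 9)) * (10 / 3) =-43452500 / 1089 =-39901.29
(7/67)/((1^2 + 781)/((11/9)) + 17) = 77/484075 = 0.00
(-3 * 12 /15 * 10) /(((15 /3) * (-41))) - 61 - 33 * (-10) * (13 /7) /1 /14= -171844 /10045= -17.11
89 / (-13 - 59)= -89 / 72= -1.24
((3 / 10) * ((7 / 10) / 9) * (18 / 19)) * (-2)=-21 / 475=-0.04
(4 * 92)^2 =135424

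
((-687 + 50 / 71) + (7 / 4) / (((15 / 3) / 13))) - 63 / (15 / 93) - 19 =-1549711 / 1420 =-1091.35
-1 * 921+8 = -913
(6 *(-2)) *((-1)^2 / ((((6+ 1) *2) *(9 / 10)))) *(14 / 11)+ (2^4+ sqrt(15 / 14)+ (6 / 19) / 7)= sqrt(210) / 14+ 65102 / 4389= 15.87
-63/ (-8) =63/ 8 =7.88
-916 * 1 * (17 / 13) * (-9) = 140148 / 13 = 10780.62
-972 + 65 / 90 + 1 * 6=-17375 / 18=-965.28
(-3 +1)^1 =-2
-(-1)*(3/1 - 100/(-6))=59/3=19.67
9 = 9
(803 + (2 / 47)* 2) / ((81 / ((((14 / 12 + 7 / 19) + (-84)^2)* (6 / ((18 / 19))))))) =30368079455 / 68526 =443161.42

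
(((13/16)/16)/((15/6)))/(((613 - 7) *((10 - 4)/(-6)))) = -13/387840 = -0.00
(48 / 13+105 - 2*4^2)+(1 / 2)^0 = 1010 / 13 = 77.69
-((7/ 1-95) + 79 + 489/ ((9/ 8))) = -1277/ 3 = -425.67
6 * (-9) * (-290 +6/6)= 15606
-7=-7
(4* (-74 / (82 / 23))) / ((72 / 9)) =-851 / 82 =-10.38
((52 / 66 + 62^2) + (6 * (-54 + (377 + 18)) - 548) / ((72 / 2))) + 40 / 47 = 36174749 / 9306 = 3887.25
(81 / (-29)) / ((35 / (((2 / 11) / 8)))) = -81 / 44660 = -0.00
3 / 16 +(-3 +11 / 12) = -1.90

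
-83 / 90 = -0.92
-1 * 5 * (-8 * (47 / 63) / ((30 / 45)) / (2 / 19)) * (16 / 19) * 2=15040 / 21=716.19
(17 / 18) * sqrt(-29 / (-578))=sqrt(58) / 36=0.21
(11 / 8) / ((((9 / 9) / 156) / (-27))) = -11583 / 2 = -5791.50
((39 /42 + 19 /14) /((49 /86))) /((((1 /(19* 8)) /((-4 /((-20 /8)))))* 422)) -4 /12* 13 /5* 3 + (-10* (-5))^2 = 904558259 /361865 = 2499.71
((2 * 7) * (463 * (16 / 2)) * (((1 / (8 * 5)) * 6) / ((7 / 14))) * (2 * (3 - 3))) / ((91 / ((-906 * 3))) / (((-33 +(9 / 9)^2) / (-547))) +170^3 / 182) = 0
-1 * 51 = -51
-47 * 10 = -470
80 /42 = 40 /21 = 1.90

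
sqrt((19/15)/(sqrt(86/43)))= 2^(3/4) * sqrt(285)/30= 0.95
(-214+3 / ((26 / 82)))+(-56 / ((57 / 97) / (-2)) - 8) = -16259 / 741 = -21.94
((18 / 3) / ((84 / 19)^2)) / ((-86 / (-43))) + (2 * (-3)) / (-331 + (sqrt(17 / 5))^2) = 1751 / 10192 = 0.17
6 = 6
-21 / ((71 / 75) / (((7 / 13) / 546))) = -525 / 23998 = -0.02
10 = 10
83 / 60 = 1.38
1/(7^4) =0.00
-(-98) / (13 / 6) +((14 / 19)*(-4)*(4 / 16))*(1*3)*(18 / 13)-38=1030 / 247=4.17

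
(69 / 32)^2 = 4761 / 1024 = 4.65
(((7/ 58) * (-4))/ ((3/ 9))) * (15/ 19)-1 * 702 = -387432/ 551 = -703.14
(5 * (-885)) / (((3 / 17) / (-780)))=19558500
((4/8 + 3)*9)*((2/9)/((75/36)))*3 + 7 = 17.08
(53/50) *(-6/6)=-53/50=-1.06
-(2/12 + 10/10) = -7/6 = -1.17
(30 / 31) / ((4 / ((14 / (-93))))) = -35 / 961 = -0.04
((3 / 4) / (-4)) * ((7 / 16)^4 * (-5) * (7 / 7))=36015 / 1048576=0.03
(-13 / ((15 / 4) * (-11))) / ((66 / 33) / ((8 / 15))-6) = -208 / 1485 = -0.14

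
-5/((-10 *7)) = 1/14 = 0.07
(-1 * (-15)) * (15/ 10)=45/ 2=22.50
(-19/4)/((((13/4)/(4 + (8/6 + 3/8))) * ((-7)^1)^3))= 2603/107016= 0.02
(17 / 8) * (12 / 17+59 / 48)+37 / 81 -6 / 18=43913 / 10368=4.24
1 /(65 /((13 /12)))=1 /60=0.02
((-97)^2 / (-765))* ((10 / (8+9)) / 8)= -9409 / 10404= -0.90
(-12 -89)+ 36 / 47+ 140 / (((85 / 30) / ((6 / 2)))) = 38353 / 799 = 48.00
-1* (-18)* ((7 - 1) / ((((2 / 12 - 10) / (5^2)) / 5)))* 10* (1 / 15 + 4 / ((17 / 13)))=-43038000 / 1003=-42909.27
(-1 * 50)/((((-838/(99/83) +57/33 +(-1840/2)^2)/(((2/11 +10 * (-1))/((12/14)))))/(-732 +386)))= -19618200/83724217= -0.23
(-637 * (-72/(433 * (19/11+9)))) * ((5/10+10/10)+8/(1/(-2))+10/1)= -1135134/25547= -44.43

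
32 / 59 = 0.54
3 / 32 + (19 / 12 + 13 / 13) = 257 / 96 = 2.68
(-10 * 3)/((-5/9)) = 54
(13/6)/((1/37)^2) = 2966.17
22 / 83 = 0.27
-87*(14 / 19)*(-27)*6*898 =9325777.26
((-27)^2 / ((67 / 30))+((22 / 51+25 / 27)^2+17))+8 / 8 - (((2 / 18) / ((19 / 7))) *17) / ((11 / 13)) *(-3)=1028803952714 / 2950166043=348.73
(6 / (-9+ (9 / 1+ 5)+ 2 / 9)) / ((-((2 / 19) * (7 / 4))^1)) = -2052 / 329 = -6.24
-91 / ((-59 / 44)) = 4004 / 59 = 67.86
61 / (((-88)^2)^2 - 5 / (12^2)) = 8784 / 8635613179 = 0.00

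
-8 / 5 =-1.60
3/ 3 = 1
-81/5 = -16.20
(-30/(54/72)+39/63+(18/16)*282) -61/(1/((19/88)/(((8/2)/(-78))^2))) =-34965611/7392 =-4730.20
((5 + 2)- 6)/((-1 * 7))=-1/7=-0.14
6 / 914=3 / 457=0.01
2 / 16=1 / 8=0.12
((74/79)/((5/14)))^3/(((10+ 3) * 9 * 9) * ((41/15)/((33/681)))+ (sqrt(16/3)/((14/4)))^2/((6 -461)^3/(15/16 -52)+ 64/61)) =939206031601150627776/3091911357014769346457825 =0.00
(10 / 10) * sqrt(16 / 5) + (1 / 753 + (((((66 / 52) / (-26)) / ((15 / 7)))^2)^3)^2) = 2223311955453421653022690655694578486884513 / 1674153902456426480095278312787968000000000000 + 4 * sqrt(5) / 5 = 1.79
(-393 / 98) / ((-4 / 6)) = 1179 / 196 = 6.02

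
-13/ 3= -4.33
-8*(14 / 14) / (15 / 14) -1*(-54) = 698 / 15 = 46.53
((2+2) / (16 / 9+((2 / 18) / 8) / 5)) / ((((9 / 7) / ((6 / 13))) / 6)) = 4.84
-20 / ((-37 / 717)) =14340 / 37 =387.57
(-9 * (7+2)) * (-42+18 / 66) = 37179 / 11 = 3379.91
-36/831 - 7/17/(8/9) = -19083/37672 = -0.51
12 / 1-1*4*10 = -28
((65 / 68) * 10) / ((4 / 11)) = 3575 / 136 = 26.29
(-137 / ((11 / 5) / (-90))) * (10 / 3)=205500 / 11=18681.82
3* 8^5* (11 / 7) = 1081344 / 7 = 154477.71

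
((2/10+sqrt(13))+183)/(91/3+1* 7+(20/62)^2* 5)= 2883* sqrt(13)/109132+660207/136415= 4.93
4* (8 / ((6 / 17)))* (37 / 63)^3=13777616 / 750141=18.37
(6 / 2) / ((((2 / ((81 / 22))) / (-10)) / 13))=-15795 / 22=-717.95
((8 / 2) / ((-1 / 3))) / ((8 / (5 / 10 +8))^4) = -250563 / 16384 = -15.29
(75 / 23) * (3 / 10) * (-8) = -7.83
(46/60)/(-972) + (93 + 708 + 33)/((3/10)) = 81064777/29160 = 2780.00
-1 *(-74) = 74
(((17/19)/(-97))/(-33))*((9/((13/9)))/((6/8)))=612/263549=0.00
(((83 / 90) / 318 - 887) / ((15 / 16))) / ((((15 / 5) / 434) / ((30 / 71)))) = -88139695504 / 1524015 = -57833.88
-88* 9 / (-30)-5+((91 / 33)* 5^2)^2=25994648 / 5445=4774.04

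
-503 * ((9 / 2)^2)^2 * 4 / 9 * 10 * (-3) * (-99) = -544530195 / 2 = -272265097.50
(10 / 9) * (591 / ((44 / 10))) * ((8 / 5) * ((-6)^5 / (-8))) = 2553120 / 11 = 232101.82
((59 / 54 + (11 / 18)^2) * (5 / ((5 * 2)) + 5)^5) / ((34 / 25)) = 5425.29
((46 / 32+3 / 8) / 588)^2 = 0.00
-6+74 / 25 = -76 / 25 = -3.04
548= 548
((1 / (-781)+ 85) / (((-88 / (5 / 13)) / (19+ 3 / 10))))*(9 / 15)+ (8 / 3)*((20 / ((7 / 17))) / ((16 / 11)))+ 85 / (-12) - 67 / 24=7023896387 / 93813720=74.87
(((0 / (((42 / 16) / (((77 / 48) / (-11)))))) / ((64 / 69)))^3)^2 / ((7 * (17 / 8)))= 0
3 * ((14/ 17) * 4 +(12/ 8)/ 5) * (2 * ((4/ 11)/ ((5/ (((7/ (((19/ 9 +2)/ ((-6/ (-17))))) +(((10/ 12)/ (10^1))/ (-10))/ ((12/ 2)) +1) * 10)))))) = 442615121/ 17643450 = 25.09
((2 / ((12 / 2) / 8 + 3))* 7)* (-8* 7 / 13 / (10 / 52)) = -83.63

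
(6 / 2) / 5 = 3 / 5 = 0.60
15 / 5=3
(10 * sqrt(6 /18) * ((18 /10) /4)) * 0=0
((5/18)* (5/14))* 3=25/84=0.30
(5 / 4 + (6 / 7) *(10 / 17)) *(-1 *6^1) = -2505 / 238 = -10.53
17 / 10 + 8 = 97 / 10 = 9.70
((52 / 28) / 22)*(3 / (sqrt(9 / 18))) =39*sqrt(2) / 154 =0.36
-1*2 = -2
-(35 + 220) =-255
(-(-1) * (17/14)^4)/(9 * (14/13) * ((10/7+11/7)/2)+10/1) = 1085773/12254704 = 0.09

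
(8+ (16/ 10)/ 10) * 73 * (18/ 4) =67014/ 25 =2680.56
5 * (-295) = -1475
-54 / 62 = -27 / 31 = -0.87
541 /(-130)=-541 /130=-4.16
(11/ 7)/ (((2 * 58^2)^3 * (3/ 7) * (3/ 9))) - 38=-11572882533365/ 304549540352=-38.00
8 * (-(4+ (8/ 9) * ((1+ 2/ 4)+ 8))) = -896/ 9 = -99.56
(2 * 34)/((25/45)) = 612/5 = 122.40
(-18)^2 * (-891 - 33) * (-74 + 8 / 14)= 21982752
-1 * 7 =-7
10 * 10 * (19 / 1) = 1900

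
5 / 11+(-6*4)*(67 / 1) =-1607.55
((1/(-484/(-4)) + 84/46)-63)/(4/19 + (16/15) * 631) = -12128460/133503293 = -0.09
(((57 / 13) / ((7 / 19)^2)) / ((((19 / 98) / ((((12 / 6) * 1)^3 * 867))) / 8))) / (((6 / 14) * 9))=93478784 / 39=2396891.90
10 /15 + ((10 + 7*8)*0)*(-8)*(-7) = 2 /3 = 0.67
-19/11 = -1.73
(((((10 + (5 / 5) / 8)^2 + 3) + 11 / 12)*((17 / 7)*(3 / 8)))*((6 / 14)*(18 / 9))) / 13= 1042185 / 163072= 6.39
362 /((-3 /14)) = -5068 /3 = -1689.33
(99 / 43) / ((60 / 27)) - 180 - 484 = -570149 / 860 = -662.96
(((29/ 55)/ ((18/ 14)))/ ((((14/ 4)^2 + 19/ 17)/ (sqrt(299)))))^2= 56974574384/ 202459502025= 0.28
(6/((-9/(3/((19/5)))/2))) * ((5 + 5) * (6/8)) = -150/19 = -7.89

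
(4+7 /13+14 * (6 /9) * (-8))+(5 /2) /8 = -43565 /624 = -69.82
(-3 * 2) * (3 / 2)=-9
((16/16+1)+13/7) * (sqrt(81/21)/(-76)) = -81 * sqrt(21)/3724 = -0.10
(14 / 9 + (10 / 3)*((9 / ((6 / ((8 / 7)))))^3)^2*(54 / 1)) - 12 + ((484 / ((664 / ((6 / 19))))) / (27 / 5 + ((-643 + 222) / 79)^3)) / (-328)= 898155080046504753085073 / 197048715515643674592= 4558.04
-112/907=-0.12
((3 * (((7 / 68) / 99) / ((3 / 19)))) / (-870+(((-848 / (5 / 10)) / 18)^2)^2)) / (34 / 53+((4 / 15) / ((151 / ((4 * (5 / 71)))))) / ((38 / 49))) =3140256986937 / 8044579206005386284592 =0.00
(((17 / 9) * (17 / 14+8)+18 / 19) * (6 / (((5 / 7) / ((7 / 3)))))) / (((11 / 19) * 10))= 20503 / 330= 62.13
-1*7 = -7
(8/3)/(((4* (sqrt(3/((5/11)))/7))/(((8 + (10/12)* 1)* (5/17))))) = 1855* sqrt(165)/5049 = 4.72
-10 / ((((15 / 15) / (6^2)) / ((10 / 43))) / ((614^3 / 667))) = -833311958400 / 28681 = -29054494.56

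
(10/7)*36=360/7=51.43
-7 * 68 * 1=-476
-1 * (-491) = 491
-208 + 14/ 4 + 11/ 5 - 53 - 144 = -3993/ 10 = -399.30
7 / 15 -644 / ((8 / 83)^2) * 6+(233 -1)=-49882909 / 120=-415690.91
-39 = -39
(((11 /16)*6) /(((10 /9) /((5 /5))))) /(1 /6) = 891 /40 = 22.28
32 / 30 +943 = 14161 / 15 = 944.07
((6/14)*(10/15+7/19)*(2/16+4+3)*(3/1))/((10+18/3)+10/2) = 177/392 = 0.45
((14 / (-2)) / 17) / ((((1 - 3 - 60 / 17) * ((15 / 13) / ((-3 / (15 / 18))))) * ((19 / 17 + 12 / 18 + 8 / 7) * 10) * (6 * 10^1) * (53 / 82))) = -1331967 / 6507737500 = -0.00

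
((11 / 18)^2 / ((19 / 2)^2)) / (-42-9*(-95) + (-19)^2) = 121 / 34328934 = 0.00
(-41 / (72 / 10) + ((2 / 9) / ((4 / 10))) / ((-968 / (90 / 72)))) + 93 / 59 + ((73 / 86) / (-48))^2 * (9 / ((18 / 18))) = -166908671783 / 40550433792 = -4.12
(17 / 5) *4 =68 / 5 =13.60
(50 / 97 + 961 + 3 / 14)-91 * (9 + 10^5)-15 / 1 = -12357626543 / 1358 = -9099872.27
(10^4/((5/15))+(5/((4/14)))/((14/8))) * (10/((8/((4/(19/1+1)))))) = 7502.50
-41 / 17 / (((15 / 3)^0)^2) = -41 / 17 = -2.41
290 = 290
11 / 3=3.67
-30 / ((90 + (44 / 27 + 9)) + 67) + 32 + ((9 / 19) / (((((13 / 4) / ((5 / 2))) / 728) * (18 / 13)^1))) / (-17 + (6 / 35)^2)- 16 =4051145773 / 893864633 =4.53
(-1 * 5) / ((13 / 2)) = -10 / 13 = -0.77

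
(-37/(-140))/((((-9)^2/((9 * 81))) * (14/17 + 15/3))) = 629/1540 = 0.41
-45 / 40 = -9 / 8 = -1.12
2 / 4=1 / 2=0.50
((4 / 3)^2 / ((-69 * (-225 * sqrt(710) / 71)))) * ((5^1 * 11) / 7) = 88 * sqrt(710) / 978075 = 0.00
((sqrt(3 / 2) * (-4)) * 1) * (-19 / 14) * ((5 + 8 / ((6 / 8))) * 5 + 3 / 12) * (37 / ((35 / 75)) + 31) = 3457981 * sqrt(6) / 147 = 57621.01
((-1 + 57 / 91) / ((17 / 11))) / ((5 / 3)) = -66 / 455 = -0.15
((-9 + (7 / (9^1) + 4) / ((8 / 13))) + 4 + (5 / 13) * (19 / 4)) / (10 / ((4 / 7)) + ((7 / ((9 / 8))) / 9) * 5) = 0.22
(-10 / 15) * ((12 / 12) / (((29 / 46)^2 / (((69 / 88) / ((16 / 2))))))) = -0.16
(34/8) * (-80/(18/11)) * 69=-43010/3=-14336.67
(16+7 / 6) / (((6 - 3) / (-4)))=-206 / 9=-22.89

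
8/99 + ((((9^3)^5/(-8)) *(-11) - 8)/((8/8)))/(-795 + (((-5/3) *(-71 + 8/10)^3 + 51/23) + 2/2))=11720352696413838709/23837660352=491673785.23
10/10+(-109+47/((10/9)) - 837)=-9027/10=-902.70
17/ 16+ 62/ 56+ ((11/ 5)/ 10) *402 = 253707/ 2800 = 90.61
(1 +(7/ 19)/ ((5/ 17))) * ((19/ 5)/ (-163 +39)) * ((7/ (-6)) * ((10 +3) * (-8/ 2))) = -9737/ 2325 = -4.19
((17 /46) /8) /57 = 17 /20976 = 0.00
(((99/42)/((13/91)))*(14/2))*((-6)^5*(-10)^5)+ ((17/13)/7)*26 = 628689600034/7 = 89812800004.86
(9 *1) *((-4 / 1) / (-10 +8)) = 18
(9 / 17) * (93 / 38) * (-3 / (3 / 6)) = -2511 / 323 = -7.77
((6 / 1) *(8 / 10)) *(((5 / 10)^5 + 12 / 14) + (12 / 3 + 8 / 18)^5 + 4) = 4600451731 / 551124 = 8347.40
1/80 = 0.01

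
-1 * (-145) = 145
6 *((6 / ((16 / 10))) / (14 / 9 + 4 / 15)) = 2025 / 164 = 12.35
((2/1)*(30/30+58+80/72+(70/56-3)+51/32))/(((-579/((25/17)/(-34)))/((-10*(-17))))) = 2158375/1417392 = 1.52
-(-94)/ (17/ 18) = 1692/ 17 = 99.53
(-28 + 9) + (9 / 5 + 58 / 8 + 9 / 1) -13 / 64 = -369 / 320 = -1.15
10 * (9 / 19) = 90 / 19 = 4.74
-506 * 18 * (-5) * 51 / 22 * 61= 6439770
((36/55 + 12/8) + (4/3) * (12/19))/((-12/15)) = -6263/1672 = -3.75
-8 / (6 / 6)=-8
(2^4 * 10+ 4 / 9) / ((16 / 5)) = 1805 / 36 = 50.14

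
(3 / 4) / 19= 3 / 76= 0.04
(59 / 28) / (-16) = -59 / 448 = -0.13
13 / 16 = 0.81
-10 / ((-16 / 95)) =475 / 8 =59.38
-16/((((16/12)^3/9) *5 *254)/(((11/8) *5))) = -2673/8128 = -0.33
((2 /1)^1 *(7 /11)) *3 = 42 /11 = 3.82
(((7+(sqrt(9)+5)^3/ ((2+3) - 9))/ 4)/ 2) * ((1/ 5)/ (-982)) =121/ 39280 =0.00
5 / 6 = 0.83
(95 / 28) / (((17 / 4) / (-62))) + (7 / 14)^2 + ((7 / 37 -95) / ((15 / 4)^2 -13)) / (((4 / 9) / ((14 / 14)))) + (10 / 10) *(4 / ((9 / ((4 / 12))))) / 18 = -1069986359 / 4279716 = -250.01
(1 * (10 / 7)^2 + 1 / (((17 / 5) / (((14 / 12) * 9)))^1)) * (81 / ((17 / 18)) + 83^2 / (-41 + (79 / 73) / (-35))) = -1250780723935 / 2969108548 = -421.26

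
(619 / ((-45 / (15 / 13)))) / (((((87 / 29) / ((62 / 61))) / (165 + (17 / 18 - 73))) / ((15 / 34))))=-160515985 / 727974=-220.50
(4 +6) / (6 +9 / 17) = 170 / 111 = 1.53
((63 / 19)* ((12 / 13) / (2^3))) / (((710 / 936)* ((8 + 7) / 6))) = 6804 / 33725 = 0.20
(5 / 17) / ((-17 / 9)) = -45 / 289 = -0.16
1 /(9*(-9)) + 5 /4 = 401 /324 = 1.24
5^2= 25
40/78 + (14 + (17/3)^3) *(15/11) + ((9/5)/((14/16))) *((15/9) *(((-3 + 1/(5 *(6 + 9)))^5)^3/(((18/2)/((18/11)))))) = -5329318452481588255545410490040665881/636991641484200954437255859375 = -8366386.79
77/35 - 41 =-194/5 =-38.80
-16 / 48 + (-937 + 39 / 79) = -222031 / 237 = -936.84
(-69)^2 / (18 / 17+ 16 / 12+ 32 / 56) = 3213 / 2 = 1606.50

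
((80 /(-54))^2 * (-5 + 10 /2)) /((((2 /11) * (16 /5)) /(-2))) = 0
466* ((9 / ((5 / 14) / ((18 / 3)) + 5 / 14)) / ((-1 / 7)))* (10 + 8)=-6341328 / 5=-1268265.60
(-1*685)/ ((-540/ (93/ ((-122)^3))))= -4247/ 65370528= -0.00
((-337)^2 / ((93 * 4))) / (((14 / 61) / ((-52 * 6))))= -90060217 / 217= -415024.04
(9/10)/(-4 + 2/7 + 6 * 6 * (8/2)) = 0.01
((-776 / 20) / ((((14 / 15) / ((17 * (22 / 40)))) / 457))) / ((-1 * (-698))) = -24868569 / 97720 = -254.49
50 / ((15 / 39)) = 130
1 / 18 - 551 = -9917 / 18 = -550.94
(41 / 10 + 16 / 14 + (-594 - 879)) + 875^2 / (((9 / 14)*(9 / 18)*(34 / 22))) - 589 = 16484847131 / 10710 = 1539201.41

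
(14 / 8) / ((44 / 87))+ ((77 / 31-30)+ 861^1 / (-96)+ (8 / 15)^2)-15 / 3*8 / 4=-104935757 / 2455200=-42.74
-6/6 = -1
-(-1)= 1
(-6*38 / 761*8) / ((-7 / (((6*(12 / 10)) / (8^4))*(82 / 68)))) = 21033 / 28978880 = 0.00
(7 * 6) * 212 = 8904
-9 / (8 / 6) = -27 / 4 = -6.75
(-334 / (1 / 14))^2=21864976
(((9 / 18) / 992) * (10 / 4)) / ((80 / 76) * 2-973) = -95 / 73197696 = -0.00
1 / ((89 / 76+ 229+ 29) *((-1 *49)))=-76 / 965153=-0.00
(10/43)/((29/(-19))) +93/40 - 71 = -3433109/49880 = -68.83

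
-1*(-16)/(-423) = -16/423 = -0.04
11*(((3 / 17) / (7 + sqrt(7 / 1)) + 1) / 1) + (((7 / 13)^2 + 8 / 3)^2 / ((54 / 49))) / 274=734006425103 / 64656049068 - 11*sqrt(7) / 238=11.23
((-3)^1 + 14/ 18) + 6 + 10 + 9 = 205/ 9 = 22.78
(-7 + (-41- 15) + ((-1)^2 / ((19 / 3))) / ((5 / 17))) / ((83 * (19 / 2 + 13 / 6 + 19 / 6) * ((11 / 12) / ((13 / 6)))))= -925704 / 7719415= -0.12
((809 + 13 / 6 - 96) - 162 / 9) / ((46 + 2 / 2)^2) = 89 / 282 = 0.32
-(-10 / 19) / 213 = 10 / 4047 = 0.00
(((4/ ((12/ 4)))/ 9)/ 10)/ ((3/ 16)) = 32/ 405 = 0.08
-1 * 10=-10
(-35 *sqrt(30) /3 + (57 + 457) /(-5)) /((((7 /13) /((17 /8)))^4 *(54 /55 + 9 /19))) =-27780.64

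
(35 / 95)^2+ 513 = 185242 / 361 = 513.14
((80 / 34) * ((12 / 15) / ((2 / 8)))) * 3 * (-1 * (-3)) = 1152 / 17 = 67.76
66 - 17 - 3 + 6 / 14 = 325 / 7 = 46.43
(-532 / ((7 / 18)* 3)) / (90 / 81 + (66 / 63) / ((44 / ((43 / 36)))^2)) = -1092123648 / 2662969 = -410.12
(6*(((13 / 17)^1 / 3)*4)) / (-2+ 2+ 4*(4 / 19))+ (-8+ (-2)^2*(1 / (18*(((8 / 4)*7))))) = -1541 / 2142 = -0.72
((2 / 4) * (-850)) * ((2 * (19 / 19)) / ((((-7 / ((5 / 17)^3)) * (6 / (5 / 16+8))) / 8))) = 59375 / 1734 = 34.24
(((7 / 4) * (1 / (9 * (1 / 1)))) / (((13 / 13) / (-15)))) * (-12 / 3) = 35 / 3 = 11.67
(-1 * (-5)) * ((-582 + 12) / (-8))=1425 / 4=356.25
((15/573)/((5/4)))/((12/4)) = 4/573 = 0.01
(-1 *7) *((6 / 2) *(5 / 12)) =-35 / 4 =-8.75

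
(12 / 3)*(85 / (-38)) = -170 / 19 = -8.95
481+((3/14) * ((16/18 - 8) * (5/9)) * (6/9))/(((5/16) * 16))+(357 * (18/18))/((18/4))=317645/567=560.22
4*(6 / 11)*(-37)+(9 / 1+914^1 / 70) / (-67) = -2090852 / 25795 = -81.06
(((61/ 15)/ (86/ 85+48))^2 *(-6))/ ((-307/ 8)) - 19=-75921917135/ 3996116769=-19.00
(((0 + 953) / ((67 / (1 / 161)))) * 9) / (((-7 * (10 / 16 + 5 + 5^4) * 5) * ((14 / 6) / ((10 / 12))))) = -34308 / 2666600335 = -0.00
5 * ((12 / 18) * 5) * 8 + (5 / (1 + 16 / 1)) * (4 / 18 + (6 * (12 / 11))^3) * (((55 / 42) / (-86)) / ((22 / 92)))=23552072675 / 183889629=128.08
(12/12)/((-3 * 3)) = -1/9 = -0.11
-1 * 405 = -405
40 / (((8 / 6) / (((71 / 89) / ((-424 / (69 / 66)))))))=-24495 / 415096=-0.06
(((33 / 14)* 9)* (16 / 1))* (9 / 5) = 21384 / 35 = 610.97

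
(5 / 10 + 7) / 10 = 3 / 4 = 0.75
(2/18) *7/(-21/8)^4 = 4096/250047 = 0.02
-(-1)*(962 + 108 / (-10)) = 951.20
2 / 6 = 1 / 3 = 0.33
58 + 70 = 128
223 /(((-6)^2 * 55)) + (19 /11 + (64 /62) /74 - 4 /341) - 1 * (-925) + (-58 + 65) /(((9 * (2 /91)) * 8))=8459841389 /9084240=931.27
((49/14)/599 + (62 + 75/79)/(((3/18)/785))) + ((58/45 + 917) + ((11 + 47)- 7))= 1266852884941/4258890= 297460.81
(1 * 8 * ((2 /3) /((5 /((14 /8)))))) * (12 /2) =56 /5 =11.20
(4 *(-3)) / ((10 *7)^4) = -3 / 6002500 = -0.00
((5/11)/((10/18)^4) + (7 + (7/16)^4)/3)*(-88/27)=-1924030463/82944000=-23.20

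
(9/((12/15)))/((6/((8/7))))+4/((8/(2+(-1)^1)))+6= 121/14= 8.64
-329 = -329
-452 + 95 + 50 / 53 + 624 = 14201 / 53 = 267.94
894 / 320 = 447 / 160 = 2.79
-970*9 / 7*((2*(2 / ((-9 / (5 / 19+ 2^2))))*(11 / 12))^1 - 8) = 1615050 / 133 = 12143.23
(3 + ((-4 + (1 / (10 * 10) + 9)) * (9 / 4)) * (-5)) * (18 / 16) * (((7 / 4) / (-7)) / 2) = 38421 / 5120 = 7.50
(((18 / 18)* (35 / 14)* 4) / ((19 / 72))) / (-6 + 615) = 240 / 3857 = 0.06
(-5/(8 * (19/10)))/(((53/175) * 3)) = -4375/12084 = -0.36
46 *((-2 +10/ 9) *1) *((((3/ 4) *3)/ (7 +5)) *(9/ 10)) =-69/ 10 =-6.90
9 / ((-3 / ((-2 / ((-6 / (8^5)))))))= -32768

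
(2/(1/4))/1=8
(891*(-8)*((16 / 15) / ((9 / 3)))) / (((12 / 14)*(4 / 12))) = -44352 / 5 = -8870.40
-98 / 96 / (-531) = 49 / 25488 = 0.00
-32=-32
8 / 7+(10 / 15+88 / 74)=2330 / 777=3.00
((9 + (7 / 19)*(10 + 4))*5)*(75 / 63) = 33625 / 399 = 84.27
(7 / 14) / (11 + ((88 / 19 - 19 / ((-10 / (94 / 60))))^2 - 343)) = -16245000 / 8905983311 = -0.00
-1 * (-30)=30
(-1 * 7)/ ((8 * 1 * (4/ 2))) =-7/ 16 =-0.44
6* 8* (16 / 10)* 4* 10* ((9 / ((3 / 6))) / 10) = 27648 / 5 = 5529.60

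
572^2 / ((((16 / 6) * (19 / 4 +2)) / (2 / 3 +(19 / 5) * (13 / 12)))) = 11737726 / 135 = 86946.12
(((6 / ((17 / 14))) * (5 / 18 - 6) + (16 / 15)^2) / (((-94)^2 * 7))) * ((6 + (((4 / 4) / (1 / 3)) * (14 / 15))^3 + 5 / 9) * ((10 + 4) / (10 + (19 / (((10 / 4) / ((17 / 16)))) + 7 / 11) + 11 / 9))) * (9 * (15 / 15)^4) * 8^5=-4799589546459136 / 1852700725625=-2590.59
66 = 66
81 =81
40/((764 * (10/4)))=0.02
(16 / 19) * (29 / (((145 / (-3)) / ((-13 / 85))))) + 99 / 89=854961 / 718675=1.19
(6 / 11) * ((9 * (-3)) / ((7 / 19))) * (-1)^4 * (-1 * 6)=18468 / 77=239.84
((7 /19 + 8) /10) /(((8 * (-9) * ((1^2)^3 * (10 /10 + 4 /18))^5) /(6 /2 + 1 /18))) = -115911 /8901728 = -0.01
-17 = -17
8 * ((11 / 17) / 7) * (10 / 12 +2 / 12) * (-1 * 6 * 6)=-3168 / 119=-26.62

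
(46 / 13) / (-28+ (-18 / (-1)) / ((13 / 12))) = -23 / 74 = -0.31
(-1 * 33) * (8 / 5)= -264 / 5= -52.80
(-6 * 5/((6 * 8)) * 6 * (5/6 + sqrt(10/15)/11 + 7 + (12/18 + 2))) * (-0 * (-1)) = 0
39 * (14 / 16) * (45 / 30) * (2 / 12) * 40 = 1365 / 4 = 341.25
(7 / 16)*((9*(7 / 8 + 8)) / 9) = 497 / 128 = 3.88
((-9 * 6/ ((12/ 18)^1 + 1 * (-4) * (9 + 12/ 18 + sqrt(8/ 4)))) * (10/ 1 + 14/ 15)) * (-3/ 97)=-84132/ 171205 + 8856 * sqrt(2)/ 171205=-0.42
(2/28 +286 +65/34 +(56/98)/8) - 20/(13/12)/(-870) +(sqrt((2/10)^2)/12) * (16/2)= 387897847/1345890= 288.21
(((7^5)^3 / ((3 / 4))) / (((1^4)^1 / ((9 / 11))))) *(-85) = -4842512740141860 / 11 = -440228430921987.27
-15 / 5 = -3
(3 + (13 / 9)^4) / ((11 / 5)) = 241220 / 72171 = 3.34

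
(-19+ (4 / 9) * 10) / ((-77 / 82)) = 10742 / 693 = 15.50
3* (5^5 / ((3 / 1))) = 3125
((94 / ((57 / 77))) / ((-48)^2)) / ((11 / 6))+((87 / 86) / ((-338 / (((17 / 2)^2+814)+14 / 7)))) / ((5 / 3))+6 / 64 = -585061847 / 397650240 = -1.47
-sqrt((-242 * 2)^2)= -484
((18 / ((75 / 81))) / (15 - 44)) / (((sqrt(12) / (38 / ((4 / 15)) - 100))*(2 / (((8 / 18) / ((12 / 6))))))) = -153*sqrt(3) / 290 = -0.91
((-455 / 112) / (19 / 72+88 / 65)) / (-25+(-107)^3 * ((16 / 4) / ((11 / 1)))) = 0.00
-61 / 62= -0.98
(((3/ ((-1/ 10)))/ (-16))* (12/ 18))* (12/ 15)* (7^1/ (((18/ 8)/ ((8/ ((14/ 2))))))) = 32/ 9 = 3.56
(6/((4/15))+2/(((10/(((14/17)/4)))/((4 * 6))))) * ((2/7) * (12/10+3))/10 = 11979/4250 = 2.82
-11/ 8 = -1.38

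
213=213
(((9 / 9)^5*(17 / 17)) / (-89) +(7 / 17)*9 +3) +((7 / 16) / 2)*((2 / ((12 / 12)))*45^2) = 21608839 / 24208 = 892.63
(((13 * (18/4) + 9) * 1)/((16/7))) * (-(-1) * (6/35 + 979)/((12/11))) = 3392829/128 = 26506.48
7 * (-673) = -4711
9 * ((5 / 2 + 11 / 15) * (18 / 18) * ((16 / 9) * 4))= 3104 / 15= 206.93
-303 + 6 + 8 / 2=-293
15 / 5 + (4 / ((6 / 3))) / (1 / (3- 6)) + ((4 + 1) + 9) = 11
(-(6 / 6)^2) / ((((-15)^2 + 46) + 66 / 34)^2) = -289 / 21529600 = -0.00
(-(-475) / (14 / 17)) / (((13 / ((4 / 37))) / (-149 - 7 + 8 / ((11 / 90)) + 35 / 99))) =-144203350 / 333333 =-432.61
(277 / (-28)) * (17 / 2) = -4709 / 56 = -84.09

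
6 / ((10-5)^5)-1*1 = -3119 / 3125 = -1.00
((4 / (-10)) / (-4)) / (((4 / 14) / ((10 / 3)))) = 7 / 6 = 1.17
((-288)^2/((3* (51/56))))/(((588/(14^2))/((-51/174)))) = -86016/29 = -2966.07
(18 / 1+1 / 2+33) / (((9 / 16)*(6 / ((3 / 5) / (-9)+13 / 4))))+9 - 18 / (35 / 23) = 129692 / 2835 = 45.75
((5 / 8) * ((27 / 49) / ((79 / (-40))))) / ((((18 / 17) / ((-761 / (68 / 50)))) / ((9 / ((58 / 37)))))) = 475149375 / 898072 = 529.08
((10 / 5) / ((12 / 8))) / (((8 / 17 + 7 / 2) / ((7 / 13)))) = 952 / 5265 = 0.18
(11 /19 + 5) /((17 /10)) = 1060 /323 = 3.28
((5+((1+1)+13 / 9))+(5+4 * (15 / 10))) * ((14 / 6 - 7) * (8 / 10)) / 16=-4.54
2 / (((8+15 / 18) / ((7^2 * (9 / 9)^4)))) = 11.09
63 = 63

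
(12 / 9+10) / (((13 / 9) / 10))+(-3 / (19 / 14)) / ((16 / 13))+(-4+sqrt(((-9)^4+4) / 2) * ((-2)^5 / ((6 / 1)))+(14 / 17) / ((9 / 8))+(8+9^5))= 17876774819 / 302328 - 8 * sqrt(13130) / 3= 58824.83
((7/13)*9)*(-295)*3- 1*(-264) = -52323/13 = -4024.85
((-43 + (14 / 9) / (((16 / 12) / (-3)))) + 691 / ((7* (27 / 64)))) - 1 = 70493 / 378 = 186.49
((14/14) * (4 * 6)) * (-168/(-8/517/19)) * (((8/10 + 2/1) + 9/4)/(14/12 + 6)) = 750044988/215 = 3488581.34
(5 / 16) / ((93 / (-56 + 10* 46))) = 505 / 372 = 1.36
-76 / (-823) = 76 / 823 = 0.09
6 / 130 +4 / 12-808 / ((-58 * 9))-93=-91.07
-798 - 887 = -1685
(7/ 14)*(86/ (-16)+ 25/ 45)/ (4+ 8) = -347/ 1728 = -0.20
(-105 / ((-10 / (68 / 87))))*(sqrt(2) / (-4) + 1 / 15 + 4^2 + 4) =71638 / 435 - 119*sqrt(2) / 58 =161.78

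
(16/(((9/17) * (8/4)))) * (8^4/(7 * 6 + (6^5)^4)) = 278528/16452712980283581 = 0.00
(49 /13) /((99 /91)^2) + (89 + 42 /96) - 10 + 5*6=17660959 /156816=112.62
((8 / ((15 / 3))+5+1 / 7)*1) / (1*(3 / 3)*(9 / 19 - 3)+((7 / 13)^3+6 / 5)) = -9851348 / 1709659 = -5.76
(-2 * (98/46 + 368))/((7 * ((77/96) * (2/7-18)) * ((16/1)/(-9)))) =-4.19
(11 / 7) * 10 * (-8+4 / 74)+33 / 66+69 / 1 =-4097 / 74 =-55.36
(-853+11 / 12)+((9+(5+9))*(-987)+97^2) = -14144.08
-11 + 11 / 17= -176 / 17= -10.35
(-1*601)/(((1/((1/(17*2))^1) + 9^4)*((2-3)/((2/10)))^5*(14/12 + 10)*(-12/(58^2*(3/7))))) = -3032646/9665796875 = -0.00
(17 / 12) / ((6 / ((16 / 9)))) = 34 / 81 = 0.42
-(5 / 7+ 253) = -1776 / 7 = -253.71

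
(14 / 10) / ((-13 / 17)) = -119 / 65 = -1.83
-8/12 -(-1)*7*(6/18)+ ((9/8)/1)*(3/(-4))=79/96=0.82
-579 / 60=-193 / 20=-9.65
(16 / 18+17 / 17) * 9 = 17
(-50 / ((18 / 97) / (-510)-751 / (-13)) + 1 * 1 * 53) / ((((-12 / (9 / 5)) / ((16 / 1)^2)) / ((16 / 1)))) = -247921473024 / 7739945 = -32031.43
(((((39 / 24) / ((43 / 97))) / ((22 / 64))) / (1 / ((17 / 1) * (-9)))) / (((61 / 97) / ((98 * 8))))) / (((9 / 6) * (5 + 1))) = -6520963904 / 28853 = -226006.44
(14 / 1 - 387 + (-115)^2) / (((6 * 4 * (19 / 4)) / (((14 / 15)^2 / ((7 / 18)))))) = 119952 / 475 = 252.53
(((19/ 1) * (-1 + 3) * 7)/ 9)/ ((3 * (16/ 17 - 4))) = -2261/ 702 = -3.22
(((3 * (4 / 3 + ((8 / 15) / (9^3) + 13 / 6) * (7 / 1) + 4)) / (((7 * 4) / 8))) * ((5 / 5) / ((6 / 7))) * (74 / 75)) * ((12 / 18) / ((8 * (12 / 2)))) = 16592539 / 59049000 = 0.28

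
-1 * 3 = -3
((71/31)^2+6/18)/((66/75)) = 201050/31713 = 6.34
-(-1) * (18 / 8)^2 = 81 / 16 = 5.06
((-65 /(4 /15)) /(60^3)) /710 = -13 /8179200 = -0.00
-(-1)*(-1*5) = -5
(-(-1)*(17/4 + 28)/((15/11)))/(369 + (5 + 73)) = 473/8940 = 0.05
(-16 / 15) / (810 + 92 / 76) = -0.00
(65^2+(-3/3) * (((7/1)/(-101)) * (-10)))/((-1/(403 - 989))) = 250019830/101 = 2475443.86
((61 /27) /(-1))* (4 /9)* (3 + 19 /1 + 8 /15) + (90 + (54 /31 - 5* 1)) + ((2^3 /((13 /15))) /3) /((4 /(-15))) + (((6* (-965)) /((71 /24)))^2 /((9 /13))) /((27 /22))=33384664332331759 /7404901335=4508454.98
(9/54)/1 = 1/6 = 0.17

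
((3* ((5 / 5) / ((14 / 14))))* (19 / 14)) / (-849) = -19 / 3962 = -0.00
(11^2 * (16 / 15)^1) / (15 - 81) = -88 / 45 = -1.96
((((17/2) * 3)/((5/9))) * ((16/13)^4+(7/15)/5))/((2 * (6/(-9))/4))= -2347843293/7140250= -328.82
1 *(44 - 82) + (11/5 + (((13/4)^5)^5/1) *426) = 7515076665833058981281075358197/2814749767106560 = 2669891566793956.98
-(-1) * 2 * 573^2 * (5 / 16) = 1641645 / 8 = 205205.62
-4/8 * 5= -5/2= -2.50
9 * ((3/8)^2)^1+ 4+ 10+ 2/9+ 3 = 10649/576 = 18.49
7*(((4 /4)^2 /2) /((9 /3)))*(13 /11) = 91 /66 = 1.38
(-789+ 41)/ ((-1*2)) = 374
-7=-7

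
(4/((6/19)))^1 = 38/3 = 12.67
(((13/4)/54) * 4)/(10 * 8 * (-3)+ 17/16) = -104/103221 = -0.00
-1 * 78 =-78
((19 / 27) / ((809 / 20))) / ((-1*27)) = -0.00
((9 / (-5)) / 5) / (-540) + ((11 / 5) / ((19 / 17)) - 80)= -2223881 / 28500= -78.03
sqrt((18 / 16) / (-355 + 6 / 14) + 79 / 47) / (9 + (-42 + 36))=sqrt(91320425801) / 699924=0.43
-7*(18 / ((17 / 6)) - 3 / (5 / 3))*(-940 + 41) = 2435391 / 85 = 28651.66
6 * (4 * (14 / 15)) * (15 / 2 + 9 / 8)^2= 33327 / 20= 1666.35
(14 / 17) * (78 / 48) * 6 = 273 / 34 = 8.03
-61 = -61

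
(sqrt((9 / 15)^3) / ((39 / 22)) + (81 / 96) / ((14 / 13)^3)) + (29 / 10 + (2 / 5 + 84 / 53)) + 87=22 *sqrt(15) / 325 + 2153800431 / 23269120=92.82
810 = 810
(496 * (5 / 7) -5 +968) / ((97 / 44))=405724 / 679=597.53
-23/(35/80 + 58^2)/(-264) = 46/1776423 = 0.00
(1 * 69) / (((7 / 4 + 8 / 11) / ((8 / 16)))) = 1518 / 109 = 13.93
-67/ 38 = -1.76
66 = 66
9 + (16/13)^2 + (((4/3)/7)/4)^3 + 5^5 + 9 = 4921508572/1565109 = 3144.51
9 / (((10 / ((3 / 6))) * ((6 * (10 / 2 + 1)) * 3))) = 1 / 240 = 0.00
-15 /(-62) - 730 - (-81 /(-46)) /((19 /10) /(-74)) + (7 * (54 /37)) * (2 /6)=-659401381 /1002478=-657.77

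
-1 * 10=-10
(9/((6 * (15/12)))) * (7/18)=7/15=0.47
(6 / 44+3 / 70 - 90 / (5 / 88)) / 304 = -609771 / 117040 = -5.21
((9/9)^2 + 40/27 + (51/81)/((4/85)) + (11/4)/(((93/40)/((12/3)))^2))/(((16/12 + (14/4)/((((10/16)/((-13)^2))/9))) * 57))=461295/9332832224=0.00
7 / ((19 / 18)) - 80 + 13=-1147 / 19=-60.37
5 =5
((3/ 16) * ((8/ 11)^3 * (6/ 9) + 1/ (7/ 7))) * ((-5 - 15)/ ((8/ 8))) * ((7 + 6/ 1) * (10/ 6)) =-102.09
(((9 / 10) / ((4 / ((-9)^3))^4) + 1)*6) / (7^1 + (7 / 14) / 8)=7625597492667 / 9040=843539545.65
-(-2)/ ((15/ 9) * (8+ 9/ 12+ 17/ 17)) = 8/ 65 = 0.12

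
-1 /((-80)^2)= -1 /6400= -0.00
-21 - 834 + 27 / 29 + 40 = -23608 / 29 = -814.07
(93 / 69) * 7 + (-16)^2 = 6105 / 23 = 265.43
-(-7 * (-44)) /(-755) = 308 /755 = 0.41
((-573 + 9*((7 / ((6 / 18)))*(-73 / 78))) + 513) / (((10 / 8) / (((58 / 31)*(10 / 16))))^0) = -236.88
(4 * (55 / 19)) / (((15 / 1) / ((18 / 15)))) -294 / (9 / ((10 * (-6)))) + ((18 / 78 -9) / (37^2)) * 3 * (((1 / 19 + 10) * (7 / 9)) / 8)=13261343129 / 6762860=1960.91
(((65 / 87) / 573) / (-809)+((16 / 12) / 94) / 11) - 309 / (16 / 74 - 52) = 238433276129315 / 39949232860548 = 5.97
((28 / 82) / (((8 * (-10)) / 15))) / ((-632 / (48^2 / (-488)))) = -189 / 395158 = -0.00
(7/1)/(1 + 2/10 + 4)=35/26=1.35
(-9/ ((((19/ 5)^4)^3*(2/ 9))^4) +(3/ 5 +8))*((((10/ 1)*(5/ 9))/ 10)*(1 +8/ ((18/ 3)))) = 115573781670089408639107161561852025266105213617290850047853025781/ 10367083405622637984238849037927123756158230164197118576195528112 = 11.15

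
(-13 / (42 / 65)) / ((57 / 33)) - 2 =-10891 / 798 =-13.65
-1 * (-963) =963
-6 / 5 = -1.20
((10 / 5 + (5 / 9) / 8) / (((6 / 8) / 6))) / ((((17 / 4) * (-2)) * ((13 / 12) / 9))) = -3576 / 221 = -16.18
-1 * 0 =0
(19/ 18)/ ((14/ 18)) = 19/ 14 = 1.36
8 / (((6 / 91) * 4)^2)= 8281 / 72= 115.01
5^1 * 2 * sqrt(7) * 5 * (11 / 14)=275 * sqrt(7) / 7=103.94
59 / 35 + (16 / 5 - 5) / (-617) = 36466 / 21595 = 1.69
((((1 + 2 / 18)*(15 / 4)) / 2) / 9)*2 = 25 / 54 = 0.46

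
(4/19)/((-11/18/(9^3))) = -52488/209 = -251.14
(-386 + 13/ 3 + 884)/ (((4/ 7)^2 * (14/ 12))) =1318.62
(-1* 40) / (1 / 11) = -440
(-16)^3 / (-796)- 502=-98874 / 199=-496.85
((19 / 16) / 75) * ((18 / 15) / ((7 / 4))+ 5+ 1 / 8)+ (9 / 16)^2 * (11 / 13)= 3142613 / 8736000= 0.36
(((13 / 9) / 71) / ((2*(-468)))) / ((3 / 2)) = -1 / 69012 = -0.00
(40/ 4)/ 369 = 0.03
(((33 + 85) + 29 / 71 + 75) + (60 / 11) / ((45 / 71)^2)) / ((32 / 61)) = 83202719 / 210870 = 394.57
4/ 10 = 2/ 5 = 0.40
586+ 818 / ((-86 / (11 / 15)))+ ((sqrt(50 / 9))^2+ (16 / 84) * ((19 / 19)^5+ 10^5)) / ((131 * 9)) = 9504846319 / 15969555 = 595.19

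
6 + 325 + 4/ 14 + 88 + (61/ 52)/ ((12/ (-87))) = 598097/ 1456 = 410.78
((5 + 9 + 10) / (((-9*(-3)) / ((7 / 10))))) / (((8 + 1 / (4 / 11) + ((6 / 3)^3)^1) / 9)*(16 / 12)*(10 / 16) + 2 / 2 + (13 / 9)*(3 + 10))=224 / 7745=0.03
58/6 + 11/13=10.51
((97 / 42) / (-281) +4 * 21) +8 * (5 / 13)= 13358603 / 153426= 87.07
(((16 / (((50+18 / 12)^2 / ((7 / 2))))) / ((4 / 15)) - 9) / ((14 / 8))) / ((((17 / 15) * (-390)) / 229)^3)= 1136542727949 / 1603168998886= 0.71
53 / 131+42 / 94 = 5242 / 6157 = 0.85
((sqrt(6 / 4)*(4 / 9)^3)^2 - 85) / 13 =-15055447 / 2302911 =-6.54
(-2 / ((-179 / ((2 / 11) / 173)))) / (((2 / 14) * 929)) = 28 / 316451773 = 0.00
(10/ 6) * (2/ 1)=10/ 3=3.33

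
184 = 184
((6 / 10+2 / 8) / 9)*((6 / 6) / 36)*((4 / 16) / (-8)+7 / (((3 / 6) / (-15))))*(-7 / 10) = 799799 / 2073600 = 0.39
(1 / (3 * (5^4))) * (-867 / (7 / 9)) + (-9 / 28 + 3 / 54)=-135511 / 157500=-0.86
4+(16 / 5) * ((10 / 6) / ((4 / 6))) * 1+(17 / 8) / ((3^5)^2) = 12.00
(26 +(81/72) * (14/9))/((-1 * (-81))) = 37/108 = 0.34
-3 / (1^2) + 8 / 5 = -1.40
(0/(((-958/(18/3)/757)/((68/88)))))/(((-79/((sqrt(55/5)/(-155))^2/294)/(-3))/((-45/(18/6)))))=0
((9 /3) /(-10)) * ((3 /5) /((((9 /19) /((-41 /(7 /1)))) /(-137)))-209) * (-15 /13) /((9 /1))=42389 /1365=31.05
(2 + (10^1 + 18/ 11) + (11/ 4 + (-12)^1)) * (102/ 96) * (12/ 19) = 9843/ 3344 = 2.94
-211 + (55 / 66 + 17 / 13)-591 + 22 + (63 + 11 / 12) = -37125 / 52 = -713.94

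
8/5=1.60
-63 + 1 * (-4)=-67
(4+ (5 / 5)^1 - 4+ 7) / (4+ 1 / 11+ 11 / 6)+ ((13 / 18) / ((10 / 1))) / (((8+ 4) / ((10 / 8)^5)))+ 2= 582678955 / 172965888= 3.37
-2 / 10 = -1 / 5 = -0.20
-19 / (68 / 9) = -171 / 68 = -2.51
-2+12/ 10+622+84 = 3526/ 5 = 705.20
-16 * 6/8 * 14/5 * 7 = -1176/5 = -235.20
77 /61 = 1.26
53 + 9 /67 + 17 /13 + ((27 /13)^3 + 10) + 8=11982154 /147199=81.40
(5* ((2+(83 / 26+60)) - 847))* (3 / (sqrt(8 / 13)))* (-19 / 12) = 1931065* sqrt(26) / 416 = 23669.56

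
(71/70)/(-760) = -71/53200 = -0.00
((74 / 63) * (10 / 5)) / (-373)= -148 / 23499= -0.01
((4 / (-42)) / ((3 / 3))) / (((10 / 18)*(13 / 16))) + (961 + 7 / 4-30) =1697221 / 1820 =932.54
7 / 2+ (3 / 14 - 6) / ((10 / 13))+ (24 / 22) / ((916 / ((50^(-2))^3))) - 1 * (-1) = -832450781249979 / 275515625000000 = -3.02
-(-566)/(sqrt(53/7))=566 * sqrt(371)/53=205.70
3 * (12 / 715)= 36 / 715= 0.05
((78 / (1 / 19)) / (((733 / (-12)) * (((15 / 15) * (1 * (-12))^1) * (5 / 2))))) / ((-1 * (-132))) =247 / 40315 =0.01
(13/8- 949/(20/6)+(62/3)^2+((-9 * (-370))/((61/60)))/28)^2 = 1609873665879361/23629838400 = 68128.85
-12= -12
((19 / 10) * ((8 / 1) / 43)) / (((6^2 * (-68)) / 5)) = -19 / 26316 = -0.00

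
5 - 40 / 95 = 87 / 19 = 4.58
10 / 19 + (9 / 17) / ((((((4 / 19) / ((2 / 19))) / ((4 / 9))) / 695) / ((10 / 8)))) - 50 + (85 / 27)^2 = 29500735 / 470934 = 62.64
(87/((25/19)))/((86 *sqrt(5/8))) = 1653 *sqrt(10)/5375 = 0.97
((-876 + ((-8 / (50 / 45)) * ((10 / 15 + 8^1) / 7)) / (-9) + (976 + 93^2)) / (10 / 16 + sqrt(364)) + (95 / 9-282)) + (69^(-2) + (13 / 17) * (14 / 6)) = -1251199402091 / 4394798163 + 117599872 * sqrt(91) / 2443455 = 174.42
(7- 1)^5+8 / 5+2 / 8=155557 / 20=7777.85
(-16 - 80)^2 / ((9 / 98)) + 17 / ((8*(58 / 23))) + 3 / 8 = 46563893 / 464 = 100353.22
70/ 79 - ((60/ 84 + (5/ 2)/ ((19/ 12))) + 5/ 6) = -141245/ 63042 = -2.24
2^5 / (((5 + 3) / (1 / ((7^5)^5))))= 4 / 1341068619663964900807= 0.00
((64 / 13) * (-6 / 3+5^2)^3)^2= 606355001344 / 169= 3587899416.24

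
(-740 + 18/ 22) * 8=-65048/ 11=-5913.45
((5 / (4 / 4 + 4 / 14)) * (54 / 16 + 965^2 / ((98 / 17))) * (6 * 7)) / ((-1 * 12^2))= -316623115 / 1728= -183230.97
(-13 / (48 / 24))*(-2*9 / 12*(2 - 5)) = -117 / 4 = -29.25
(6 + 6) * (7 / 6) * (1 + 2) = 42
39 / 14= 2.79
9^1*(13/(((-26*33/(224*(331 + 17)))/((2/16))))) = -14616/11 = -1328.73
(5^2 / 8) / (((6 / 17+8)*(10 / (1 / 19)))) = 85 / 43168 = 0.00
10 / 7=1.43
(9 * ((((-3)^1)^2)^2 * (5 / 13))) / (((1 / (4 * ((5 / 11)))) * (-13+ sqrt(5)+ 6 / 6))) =-874800 / 19877- 72900 * sqrt(5) / 19877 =-52.21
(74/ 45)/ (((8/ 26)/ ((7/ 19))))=3367/ 1710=1.97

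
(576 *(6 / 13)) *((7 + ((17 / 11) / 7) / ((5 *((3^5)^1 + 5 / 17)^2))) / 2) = 1244754314091 / 1337781445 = 930.46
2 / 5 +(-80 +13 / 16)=-78.79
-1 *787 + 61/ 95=-74704/ 95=-786.36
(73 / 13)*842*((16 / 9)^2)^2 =4028235776 / 85293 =47228.21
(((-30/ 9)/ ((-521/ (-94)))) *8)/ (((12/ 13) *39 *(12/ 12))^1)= -1880/ 14067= -0.13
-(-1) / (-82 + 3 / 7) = -7 / 571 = -0.01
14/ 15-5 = -61/ 15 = -4.07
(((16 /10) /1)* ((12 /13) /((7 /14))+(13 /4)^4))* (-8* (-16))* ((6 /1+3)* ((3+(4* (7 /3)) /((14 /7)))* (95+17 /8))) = 20235529881 /130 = 155657922.16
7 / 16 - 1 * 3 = -41 / 16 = -2.56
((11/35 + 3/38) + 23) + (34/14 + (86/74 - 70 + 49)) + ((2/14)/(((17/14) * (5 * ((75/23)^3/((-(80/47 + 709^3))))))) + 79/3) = -4011209948879383679/16587614531250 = -241819.58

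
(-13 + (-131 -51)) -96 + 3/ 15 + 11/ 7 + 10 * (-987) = -355573/ 35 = -10159.23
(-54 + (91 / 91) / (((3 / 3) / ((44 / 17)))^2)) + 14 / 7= -13092 / 289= -45.30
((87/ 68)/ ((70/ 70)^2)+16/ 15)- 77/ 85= 1469/ 1020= 1.44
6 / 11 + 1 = 17 / 11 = 1.55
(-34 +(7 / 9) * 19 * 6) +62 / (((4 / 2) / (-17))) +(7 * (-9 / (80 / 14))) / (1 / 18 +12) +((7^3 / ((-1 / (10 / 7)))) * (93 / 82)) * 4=-205610281 / 76260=-2696.17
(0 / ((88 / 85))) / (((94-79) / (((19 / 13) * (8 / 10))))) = 0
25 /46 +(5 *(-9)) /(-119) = 5045 /5474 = 0.92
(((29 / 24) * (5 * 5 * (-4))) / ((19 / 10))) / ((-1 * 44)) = 3625 / 2508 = 1.45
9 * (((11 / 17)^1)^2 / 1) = 1089 / 289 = 3.77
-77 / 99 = -7 / 9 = -0.78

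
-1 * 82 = -82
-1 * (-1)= 1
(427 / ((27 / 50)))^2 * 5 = 3126354.60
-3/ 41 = -0.07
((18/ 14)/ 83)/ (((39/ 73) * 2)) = 219/ 15106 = 0.01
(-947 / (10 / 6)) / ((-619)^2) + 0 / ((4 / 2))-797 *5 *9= -68710349166 / 1915805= -35865.00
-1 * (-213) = 213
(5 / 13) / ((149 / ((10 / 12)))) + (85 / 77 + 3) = 3674477 / 894894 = 4.11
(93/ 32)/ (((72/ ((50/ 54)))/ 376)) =36425/ 2592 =14.05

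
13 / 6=2.17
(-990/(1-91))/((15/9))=33/5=6.60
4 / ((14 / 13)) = 26 / 7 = 3.71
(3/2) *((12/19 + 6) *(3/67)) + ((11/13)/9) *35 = 556444/148941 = 3.74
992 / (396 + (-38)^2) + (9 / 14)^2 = 21467 / 22540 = 0.95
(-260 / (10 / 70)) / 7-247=-507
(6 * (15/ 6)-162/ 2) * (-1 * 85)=5610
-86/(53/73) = -6278/53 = -118.45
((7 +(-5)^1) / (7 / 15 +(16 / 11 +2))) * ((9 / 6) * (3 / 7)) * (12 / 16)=4455 / 18116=0.25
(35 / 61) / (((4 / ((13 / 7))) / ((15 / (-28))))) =-975 / 6832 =-0.14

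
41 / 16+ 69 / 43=2867 / 688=4.17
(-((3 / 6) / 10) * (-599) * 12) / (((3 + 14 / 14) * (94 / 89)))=159933 / 1880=85.07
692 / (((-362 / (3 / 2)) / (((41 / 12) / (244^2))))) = -7093 / 43104064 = -0.00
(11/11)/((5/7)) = 7/5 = 1.40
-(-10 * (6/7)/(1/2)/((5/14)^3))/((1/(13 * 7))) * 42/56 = 642096/25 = 25683.84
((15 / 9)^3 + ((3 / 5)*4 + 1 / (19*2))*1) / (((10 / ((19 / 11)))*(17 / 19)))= 1.36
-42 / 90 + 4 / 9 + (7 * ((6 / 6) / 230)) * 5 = 269 / 2070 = 0.13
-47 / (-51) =0.92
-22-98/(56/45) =-403/4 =-100.75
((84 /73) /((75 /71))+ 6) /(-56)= -6469 /51100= -0.13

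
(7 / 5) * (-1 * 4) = -28 / 5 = -5.60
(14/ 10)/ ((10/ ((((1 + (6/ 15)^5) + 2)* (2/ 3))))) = 0.28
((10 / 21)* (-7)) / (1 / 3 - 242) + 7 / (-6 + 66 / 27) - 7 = -41551 / 4640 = -8.95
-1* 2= -2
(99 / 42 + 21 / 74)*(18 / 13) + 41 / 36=4.80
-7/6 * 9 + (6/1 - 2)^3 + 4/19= 2041/38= 53.71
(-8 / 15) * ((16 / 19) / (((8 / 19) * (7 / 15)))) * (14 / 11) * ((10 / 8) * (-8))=320 / 11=29.09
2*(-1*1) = -2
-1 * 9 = -9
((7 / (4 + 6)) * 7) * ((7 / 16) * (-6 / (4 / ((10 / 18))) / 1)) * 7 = -2401 / 192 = -12.51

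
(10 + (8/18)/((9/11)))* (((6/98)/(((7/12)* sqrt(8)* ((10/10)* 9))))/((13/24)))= 976* sqrt(2)/17199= 0.08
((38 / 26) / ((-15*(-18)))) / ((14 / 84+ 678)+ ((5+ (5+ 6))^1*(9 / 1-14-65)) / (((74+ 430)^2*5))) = 399 / 49987600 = 0.00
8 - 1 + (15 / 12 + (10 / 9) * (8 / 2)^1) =12.69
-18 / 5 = -3.60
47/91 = 0.52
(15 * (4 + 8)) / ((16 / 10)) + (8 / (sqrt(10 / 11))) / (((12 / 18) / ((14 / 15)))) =28 * sqrt(110) / 25 + 225 / 2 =124.25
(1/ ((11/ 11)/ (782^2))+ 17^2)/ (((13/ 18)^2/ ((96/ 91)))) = 19029831552/ 15379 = 1237390.70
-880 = -880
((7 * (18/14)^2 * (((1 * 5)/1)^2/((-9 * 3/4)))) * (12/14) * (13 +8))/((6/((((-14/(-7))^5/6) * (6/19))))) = -28800/133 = -216.54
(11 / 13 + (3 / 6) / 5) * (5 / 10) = 123 / 260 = 0.47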